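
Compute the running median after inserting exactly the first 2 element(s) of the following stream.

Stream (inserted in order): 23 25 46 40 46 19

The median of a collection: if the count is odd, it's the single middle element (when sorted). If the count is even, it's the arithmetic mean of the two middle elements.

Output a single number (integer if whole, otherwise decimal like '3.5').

Answer: 24

Derivation:
Step 1: insert 23 -> lo=[23] (size 1, max 23) hi=[] (size 0) -> median=23
Step 2: insert 25 -> lo=[23] (size 1, max 23) hi=[25] (size 1, min 25) -> median=24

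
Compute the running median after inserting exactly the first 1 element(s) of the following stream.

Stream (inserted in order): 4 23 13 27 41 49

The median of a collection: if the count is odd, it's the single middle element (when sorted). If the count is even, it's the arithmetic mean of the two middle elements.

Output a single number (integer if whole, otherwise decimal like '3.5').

Step 1: insert 4 -> lo=[4] (size 1, max 4) hi=[] (size 0) -> median=4

Answer: 4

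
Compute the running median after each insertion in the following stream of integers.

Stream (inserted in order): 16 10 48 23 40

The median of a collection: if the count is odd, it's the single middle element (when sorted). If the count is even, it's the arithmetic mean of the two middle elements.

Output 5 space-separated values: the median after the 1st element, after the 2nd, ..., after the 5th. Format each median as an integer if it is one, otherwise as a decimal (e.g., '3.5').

Answer: 16 13 16 19.5 23

Derivation:
Step 1: insert 16 -> lo=[16] (size 1, max 16) hi=[] (size 0) -> median=16
Step 2: insert 10 -> lo=[10] (size 1, max 10) hi=[16] (size 1, min 16) -> median=13
Step 3: insert 48 -> lo=[10, 16] (size 2, max 16) hi=[48] (size 1, min 48) -> median=16
Step 4: insert 23 -> lo=[10, 16] (size 2, max 16) hi=[23, 48] (size 2, min 23) -> median=19.5
Step 5: insert 40 -> lo=[10, 16, 23] (size 3, max 23) hi=[40, 48] (size 2, min 40) -> median=23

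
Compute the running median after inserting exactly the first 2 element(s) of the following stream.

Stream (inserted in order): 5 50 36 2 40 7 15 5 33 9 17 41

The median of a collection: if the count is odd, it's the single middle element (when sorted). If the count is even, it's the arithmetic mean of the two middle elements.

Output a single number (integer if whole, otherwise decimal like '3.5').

Answer: 27.5

Derivation:
Step 1: insert 5 -> lo=[5] (size 1, max 5) hi=[] (size 0) -> median=5
Step 2: insert 50 -> lo=[5] (size 1, max 5) hi=[50] (size 1, min 50) -> median=27.5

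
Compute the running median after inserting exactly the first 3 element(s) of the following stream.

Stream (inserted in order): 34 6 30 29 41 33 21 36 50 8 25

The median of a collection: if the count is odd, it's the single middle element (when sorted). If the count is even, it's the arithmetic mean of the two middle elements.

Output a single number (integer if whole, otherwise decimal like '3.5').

Answer: 30

Derivation:
Step 1: insert 34 -> lo=[34] (size 1, max 34) hi=[] (size 0) -> median=34
Step 2: insert 6 -> lo=[6] (size 1, max 6) hi=[34] (size 1, min 34) -> median=20
Step 3: insert 30 -> lo=[6, 30] (size 2, max 30) hi=[34] (size 1, min 34) -> median=30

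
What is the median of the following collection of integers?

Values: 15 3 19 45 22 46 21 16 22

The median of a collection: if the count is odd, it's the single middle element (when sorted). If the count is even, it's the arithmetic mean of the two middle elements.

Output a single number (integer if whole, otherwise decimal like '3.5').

Step 1: insert 15 -> lo=[15] (size 1, max 15) hi=[] (size 0) -> median=15
Step 2: insert 3 -> lo=[3] (size 1, max 3) hi=[15] (size 1, min 15) -> median=9
Step 3: insert 19 -> lo=[3, 15] (size 2, max 15) hi=[19] (size 1, min 19) -> median=15
Step 4: insert 45 -> lo=[3, 15] (size 2, max 15) hi=[19, 45] (size 2, min 19) -> median=17
Step 5: insert 22 -> lo=[3, 15, 19] (size 3, max 19) hi=[22, 45] (size 2, min 22) -> median=19
Step 6: insert 46 -> lo=[3, 15, 19] (size 3, max 19) hi=[22, 45, 46] (size 3, min 22) -> median=20.5
Step 7: insert 21 -> lo=[3, 15, 19, 21] (size 4, max 21) hi=[22, 45, 46] (size 3, min 22) -> median=21
Step 8: insert 16 -> lo=[3, 15, 16, 19] (size 4, max 19) hi=[21, 22, 45, 46] (size 4, min 21) -> median=20
Step 9: insert 22 -> lo=[3, 15, 16, 19, 21] (size 5, max 21) hi=[22, 22, 45, 46] (size 4, min 22) -> median=21

Answer: 21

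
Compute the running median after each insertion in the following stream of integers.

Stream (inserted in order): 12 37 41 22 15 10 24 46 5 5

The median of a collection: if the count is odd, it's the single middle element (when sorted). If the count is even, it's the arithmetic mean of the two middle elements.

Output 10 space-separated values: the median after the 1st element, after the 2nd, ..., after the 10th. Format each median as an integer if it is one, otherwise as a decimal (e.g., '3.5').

Step 1: insert 12 -> lo=[12] (size 1, max 12) hi=[] (size 0) -> median=12
Step 2: insert 37 -> lo=[12] (size 1, max 12) hi=[37] (size 1, min 37) -> median=24.5
Step 3: insert 41 -> lo=[12, 37] (size 2, max 37) hi=[41] (size 1, min 41) -> median=37
Step 4: insert 22 -> lo=[12, 22] (size 2, max 22) hi=[37, 41] (size 2, min 37) -> median=29.5
Step 5: insert 15 -> lo=[12, 15, 22] (size 3, max 22) hi=[37, 41] (size 2, min 37) -> median=22
Step 6: insert 10 -> lo=[10, 12, 15] (size 3, max 15) hi=[22, 37, 41] (size 3, min 22) -> median=18.5
Step 7: insert 24 -> lo=[10, 12, 15, 22] (size 4, max 22) hi=[24, 37, 41] (size 3, min 24) -> median=22
Step 8: insert 46 -> lo=[10, 12, 15, 22] (size 4, max 22) hi=[24, 37, 41, 46] (size 4, min 24) -> median=23
Step 9: insert 5 -> lo=[5, 10, 12, 15, 22] (size 5, max 22) hi=[24, 37, 41, 46] (size 4, min 24) -> median=22
Step 10: insert 5 -> lo=[5, 5, 10, 12, 15] (size 5, max 15) hi=[22, 24, 37, 41, 46] (size 5, min 22) -> median=18.5

Answer: 12 24.5 37 29.5 22 18.5 22 23 22 18.5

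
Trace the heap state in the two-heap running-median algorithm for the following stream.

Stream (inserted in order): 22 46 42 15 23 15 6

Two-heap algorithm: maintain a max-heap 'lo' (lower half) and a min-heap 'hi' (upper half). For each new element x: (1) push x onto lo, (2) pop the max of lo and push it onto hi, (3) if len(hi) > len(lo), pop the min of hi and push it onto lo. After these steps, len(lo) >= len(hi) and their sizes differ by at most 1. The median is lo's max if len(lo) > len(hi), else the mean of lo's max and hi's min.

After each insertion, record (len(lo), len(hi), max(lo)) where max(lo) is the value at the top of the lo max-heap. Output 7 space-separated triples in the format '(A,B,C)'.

Answer: (1,0,22) (1,1,22) (2,1,42) (2,2,22) (3,2,23) (3,3,22) (4,3,22)

Derivation:
Step 1: insert 22 -> lo=[22] hi=[] -> (len(lo)=1, len(hi)=0, max(lo)=22)
Step 2: insert 46 -> lo=[22] hi=[46] -> (len(lo)=1, len(hi)=1, max(lo)=22)
Step 3: insert 42 -> lo=[22, 42] hi=[46] -> (len(lo)=2, len(hi)=1, max(lo)=42)
Step 4: insert 15 -> lo=[15, 22] hi=[42, 46] -> (len(lo)=2, len(hi)=2, max(lo)=22)
Step 5: insert 23 -> lo=[15, 22, 23] hi=[42, 46] -> (len(lo)=3, len(hi)=2, max(lo)=23)
Step 6: insert 15 -> lo=[15, 15, 22] hi=[23, 42, 46] -> (len(lo)=3, len(hi)=3, max(lo)=22)
Step 7: insert 6 -> lo=[6, 15, 15, 22] hi=[23, 42, 46] -> (len(lo)=4, len(hi)=3, max(lo)=22)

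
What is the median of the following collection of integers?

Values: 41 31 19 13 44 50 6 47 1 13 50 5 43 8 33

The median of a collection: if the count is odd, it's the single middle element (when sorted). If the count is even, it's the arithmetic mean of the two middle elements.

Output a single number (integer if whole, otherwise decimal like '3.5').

Step 1: insert 41 -> lo=[41] (size 1, max 41) hi=[] (size 0) -> median=41
Step 2: insert 31 -> lo=[31] (size 1, max 31) hi=[41] (size 1, min 41) -> median=36
Step 3: insert 19 -> lo=[19, 31] (size 2, max 31) hi=[41] (size 1, min 41) -> median=31
Step 4: insert 13 -> lo=[13, 19] (size 2, max 19) hi=[31, 41] (size 2, min 31) -> median=25
Step 5: insert 44 -> lo=[13, 19, 31] (size 3, max 31) hi=[41, 44] (size 2, min 41) -> median=31
Step 6: insert 50 -> lo=[13, 19, 31] (size 3, max 31) hi=[41, 44, 50] (size 3, min 41) -> median=36
Step 7: insert 6 -> lo=[6, 13, 19, 31] (size 4, max 31) hi=[41, 44, 50] (size 3, min 41) -> median=31
Step 8: insert 47 -> lo=[6, 13, 19, 31] (size 4, max 31) hi=[41, 44, 47, 50] (size 4, min 41) -> median=36
Step 9: insert 1 -> lo=[1, 6, 13, 19, 31] (size 5, max 31) hi=[41, 44, 47, 50] (size 4, min 41) -> median=31
Step 10: insert 13 -> lo=[1, 6, 13, 13, 19] (size 5, max 19) hi=[31, 41, 44, 47, 50] (size 5, min 31) -> median=25
Step 11: insert 50 -> lo=[1, 6, 13, 13, 19, 31] (size 6, max 31) hi=[41, 44, 47, 50, 50] (size 5, min 41) -> median=31
Step 12: insert 5 -> lo=[1, 5, 6, 13, 13, 19] (size 6, max 19) hi=[31, 41, 44, 47, 50, 50] (size 6, min 31) -> median=25
Step 13: insert 43 -> lo=[1, 5, 6, 13, 13, 19, 31] (size 7, max 31) hi=[41, 43, 44, 47, 50, 50] (size 6, min 41) -> median=31
Step 14: insert 8 -> lo=[1, 5, 6, 8, 13, 13, 19] (size 7, max 19) hi=[31, 41, 43, 44, 47, 50, 50] (size 7, min 31) -> median=25
Step 15: insert 33 -> lo=[1, 5, 6, 8, 13, 13, 19, 31] (size 8, max 31) hi=[33, 41, 43, 44, 47, 50, 50] (size 7, min 33) -> median=31

Answer: 31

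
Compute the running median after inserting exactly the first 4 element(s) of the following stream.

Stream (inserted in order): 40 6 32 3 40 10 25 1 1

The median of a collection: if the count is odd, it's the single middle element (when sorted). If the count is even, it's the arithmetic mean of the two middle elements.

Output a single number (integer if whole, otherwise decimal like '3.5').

Step 1: insert 40 -> lo=[40] (size 1, max 40) hi=[] (size 0) -> median=40
Step 2: insert 6 -> lo=[6] (size 1, max 6) hi=[40] (size 1, min 40) -> median=23
Step 3: insert 32 -> lo=[6, 32] (size 2, max 32) hi=[40] (size 1, min 40) -> median=32
Step 4: insert 3 -> lo=[3, 6] (size 2, max 6) hi=[32, 40] (size 2, min 32) -> median=19

Answer: 19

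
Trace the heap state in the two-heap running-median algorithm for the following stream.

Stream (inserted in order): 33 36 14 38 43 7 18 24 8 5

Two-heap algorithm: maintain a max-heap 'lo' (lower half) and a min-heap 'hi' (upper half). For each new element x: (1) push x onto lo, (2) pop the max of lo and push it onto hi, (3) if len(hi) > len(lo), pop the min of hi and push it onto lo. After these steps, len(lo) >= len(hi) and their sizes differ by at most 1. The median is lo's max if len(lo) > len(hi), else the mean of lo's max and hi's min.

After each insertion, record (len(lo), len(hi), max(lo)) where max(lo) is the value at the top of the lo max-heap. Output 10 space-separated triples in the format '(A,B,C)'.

Step 1: insert 33 -> lo=[33] hi=[] -> (len(lo)=1, len(hi)=0, max(lo)=33)
Step 2: insert 36 -> lo=[33] hi=[36] -> (len(lo)=1, len(hi)=1, max(lo)=33)
Step 3: insert 14 -> lo=[14, 33] hi=[36] -> (len(lo)=2, len(hi)=1, max(lo)=33)
Step 4: insert 38 -> lo=[14, 33] hi=[36, 38] -> (len(lo)=2, len(hi)=2, max(lo)=33)
Step 5: insert 43 -> lo=[14, 33, 36] hi=[38, 43] -> (len(lo)=3, len(hi)=2, max(lo)=36)
Step 6: insert 7 -> lo=[7, 14, 33] hi=[36, 38, 43] -> (len(lo)=3, len(hi)=3, max(lo)=33)
Step 7: insert 18 -> lo=[7, 14, 18, 33] hi=[36, 38, 43] -> (len(lo)=4, len(hi)=3, max(lo)=33)
Step 8: insert 24 -> lo=[7, 14, 18, 24] hi=[33, 36, 38, 43] -> (len(lo)=4, len(hi)=4, max(lo)=24)
Step 9: insert 8 -> lo=[7, 8, 14, 18, 24] hi=[33, 36, 38, 43] -> (len(lo)=5, len(hi)=4, max(lo)=24)
Step 10: insert 5 -> lo=[5, 7, 8, 14, 18] hi=[24, 33, 36, 38, 43] -> (len(lo)=5, len(hi)=5, max(lo)=18)

Answer: (1,0,33) (1,1,33) (2,1,33) (2,2,33) (3,2,36) (3,3,33) (4,3,33) (4,4,24) (5,4,24) (5,5,18)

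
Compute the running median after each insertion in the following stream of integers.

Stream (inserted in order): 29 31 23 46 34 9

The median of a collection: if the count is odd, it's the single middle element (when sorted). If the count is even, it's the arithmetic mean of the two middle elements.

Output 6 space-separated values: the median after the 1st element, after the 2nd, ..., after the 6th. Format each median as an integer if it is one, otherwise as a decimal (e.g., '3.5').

Step 1: insert 29 -> lo=[29] (size 1, max 29) hi=[] (size 0) -> median=29
Step 2: insert 31 -> lo=[29] (size 1, max 29) hi=[31] (size 1, min 31) -> median=30
Step 3: insert 23 -> lo=[23, 29] (size 2, max 29) hi=[31] (size 1, min 31) -> median=29
Step 4: insert 46 -> lo=[23, 29] (size 2, max 29) hi=[31, 46] (size 2, min 31) -> median=30
Step 5: insert 34 -> lo=[23, 29, 31] (size 3, max 31) hi=[34, 46] (size 2, min 34) -> median=31
Step 6: insert 9 -> lo=[9, 23, 29] (size 3, max 29) hi=[31, 34, 46] (size 3, min 31) -> median=30

Answer: 29 30 29 30 31 30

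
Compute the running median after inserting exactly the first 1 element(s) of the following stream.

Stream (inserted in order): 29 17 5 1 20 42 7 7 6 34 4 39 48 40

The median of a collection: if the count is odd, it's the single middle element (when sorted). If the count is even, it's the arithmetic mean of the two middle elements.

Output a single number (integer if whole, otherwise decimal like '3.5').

Step 1: insert 29 -> lo=[29] (size 1, max 29) hi=[] (size 0) -> median=29

Answer: 29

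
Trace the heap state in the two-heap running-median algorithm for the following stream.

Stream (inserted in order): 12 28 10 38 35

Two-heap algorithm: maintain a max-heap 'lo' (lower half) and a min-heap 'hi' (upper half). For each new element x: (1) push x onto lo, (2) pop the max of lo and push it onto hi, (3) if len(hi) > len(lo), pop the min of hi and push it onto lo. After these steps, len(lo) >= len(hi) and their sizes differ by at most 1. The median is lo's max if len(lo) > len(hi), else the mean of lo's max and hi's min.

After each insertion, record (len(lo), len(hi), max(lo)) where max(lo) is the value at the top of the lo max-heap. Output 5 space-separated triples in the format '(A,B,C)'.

Step 1: insert 12 -> lo=[12] hi=[] -> (len(lo)=1, len(hi)=0, max(lo)=12)
Step 2: insert 28 -> lo=[12] hi=[28] -> (len(lo)=1, len(hi)=1, max(lo)=12)
Step 3: insert 10 -> lo=[10, 12] hi=[28] -> (len(lo)=2, len(hi)=1, max(lo)=12)
Step 4: insert 38 -> lo=[10, 12] hi=[28, 38] -> (len(lo)=2, len(hi)=2, max(lo)=12)
Step 5: insert 35 -> lo=[10, 12, 28] hi=[35, 38] -> (len(lo)=3, len(hi)=2, max(lo)=28)

Answer: (1,0,12) (1,1,12) (2,1,12) (2,2,12) (3,2,28)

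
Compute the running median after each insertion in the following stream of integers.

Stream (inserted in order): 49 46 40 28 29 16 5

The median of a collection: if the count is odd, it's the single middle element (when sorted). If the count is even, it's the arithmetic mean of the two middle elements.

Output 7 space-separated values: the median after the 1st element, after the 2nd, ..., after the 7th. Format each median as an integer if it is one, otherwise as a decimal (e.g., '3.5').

Answer: 49 47.5 46 43 40 34.5 29

Derivation:
Step 1: insert 49 -> lo=[49] (size 1, max 49) hi=[] (size 0) -> median=49
Step 2: insert 46 -> lo=[46] (size 1, max 46) hi=[49] (size 1, min 49) -> median=47.5
Step 3: insert 40 -> lo=[40, 46] (size 2, max 46) hi=[49] (size 1, min 49) -> median=46
Step 4: insert 28 -> lo=[28, 40] (size 2, max 40) hi=[46, 49] (size 2, min 46) -> median=43
Step 5: insert 29 -> lo=[28, 29, 40] (size 3, max 40) hi=[46, 49] (size 2, min 46) -> median=40
Step 6: insert 16 -> lo=[16, 28, 29] (size 3, max 29) hi=[40, 46, 49] (size 3, min 40) -> median=34.5
Step 7: insert 5 -> lo=[5, 16, 28, 29] (size 4, max 29) hi=[40, 46, 49] (size 3, min 40) -> median=29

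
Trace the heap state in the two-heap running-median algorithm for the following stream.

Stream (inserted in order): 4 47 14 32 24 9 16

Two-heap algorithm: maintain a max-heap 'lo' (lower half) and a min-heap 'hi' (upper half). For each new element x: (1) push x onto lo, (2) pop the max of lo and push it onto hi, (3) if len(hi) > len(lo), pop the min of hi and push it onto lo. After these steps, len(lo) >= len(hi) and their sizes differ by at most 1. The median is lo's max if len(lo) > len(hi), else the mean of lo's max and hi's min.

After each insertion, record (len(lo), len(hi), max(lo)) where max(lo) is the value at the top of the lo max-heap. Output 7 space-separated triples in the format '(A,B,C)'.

Answer: (1,0,4) (1,1,4) (2,1,14) (2,2,14) (3,2,24) (3,3,14) (4,3,16)

Derivation:
Step 1: insert 4 -> lo=[4] hi=[] -> (len(lo)=1, len(hi)=0, max(lo)=4)
Step 2: insert 47 -> lo=[4] hi=[47] -> (len(lo)=1, len(hi)=1, max(lo)=4)
Step 3: insert 14 -> lo=[4, 14] hi=[47] -> (len(lo)=2, len(hi)=1, max(lo)=14)
Step 4: insert 32 -> lo=[4, 14] hi=[32, 47] -> (len(lo)=2, len(hi)=2, max(lo)=14)
Step 5: insert 24 -> lo=[4, 14, 24] hi=[32, 47] -> (len(lo)=3, len(hi)=2, max(lo)=24)
Step 6: insert 9 -> lo=[4, 9, 14] hi=[24, 32, 47] -> (len(lo)=3, len(hi)=3, max(lo)=14)
Step 7: insert 16 -> lo=[4, 9, 14, 16] hi=[24, 32, 47] -> (len(lo)=4, len(hi)=3, max(lo)=16)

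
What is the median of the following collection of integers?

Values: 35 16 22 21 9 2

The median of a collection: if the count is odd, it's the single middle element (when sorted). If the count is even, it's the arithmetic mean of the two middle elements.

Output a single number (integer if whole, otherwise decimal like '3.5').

Step 1: insert 35 -> lo=[35] (size 1, max 35) hi=[] (size 0) -> median=35
Step 2: insert 16 -> lo=[16] (size 1, max 16) hi=[35] (size 1, min 35) -> median=25.5
Step 3: insert 22 -> lo=[16, 22] (size 2, max 22) hi=[35] (size 1, min 35) -> median=22
Step 4: insert 21 -> lo=[16, 21] (size 2, max 21) hi=[22, 35] (size 2, min 22) -> median=21.5
Step 5: insert 9 -> lo=[9, 16, 21] (size 3, max 21) hi=[22, 35] (size 2, min 22) -> median=21
Step 6: insert 2 -> lo=[2, 9, 16] (size 3, max 16) hi=[21, 22, 35] (size 3, min 21) -> median=18.5

Answer: 18.5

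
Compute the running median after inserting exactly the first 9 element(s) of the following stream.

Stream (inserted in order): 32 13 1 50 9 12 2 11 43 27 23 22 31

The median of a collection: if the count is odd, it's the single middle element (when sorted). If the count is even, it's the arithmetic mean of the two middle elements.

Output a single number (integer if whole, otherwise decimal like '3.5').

Answer: 12

Derivation:
Step 1: insert 32 -> lo=[32] (size 1, max 32) hi=[] (size 0) -> median=32
Step 2: insert 13 -> lo=[13] (size 1, max 13) hi=[32] (size 1, min 32) -> median=22.5
Step 3: insert 1 -> lo=[1, 13] (size 2, max 13) hi=[32] (size 1, min 32) -> median=13
Step 4: insert 50 -> lo=[1, 13] (size 2, max 13) hi=[32, 50] (size 2, min 32) -> median=22.5
Step 5: insert 9 -> lo=[1, 9, 13] (size 3, max 13) hi=[32, 50] (size 2, min 32) -> median=13
Step 6: insert 12 -> lo=[1, 9, 12] (size 3, max 12) hi=[13, 32, 50] (size 3, min 13) -> median=12.5
Step 7: insert 2 -> lo=[1, 2, 9, 12] (size 4, max 12) hi=[13, 32, 50] (size 3, min 13) -> median=12
Step 8: insert 11 -> lo=[1, 2, 9, 11] (size 4, max 11) hi=[12, 13, 32, 50] (size 4, min 12) -> median=11.5
Step 9: insert 43 -> lo=[1, 2, 9, 11, 12] (size 5, max 12) hi=[13, 32, 43, 50] (size 4, min 13) -> median=12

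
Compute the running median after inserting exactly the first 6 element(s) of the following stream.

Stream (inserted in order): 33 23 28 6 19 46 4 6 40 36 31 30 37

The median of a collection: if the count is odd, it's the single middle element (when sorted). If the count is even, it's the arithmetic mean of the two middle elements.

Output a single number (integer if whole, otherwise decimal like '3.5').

Answer: 25.5

Derivation:
Step 1: insert 33 -> lo=[33] (size 1, max 33) hi=[] (size 0) -> median=33
Step 2: insert 23 -> lo=[23] (size 1, max 23) hi=[33] (size 1, min 33) -> median=28
Step 3: insert 28 -> lo=[23, 28] (size 2, max 28) hi=[33] (size 1, min 33) -> median=28
Step 4: insert 6 -> lo=[6, 23] (size 2, max 23) hi=[28, 33] (size 2, min 28) -> median=25.5
Step 5: insert 19 -> lo=[6, 19, 23] (size 3, max 23) hi=[28, 33] (size 2, min 28) -> median=23
Step 6: insert 46 -> lo=[6, 19, 23] (size 3, max 23) hi=[28, 33, 46] (size 3, min 28) -> median=25.5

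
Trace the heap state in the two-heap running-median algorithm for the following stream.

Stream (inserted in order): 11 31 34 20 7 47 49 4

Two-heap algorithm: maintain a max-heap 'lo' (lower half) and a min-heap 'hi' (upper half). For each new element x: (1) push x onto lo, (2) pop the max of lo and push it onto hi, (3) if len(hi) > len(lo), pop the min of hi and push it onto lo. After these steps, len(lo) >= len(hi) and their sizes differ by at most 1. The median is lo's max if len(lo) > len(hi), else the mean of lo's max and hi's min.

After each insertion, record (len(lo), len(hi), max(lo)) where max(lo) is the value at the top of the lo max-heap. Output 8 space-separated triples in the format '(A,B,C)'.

Step 1: insert 11 -> lo=[11] hi=[] -> (len(lo)=1, len(hi)=0, max(lo)=11)
Step 2: insert 31 -> lo=[11] hi=[31] -> (len(lo)=1, len(hi)=1, max(lo)=11)
Step 3: insert 34 -> lo=[11, 31] hi=[34] -> (len(lo)=2, len(hi)=1, max(lo)=31)
Step 4: insert 20 -> lo=[11, 20] hi=[31, 34] -> (len(lo)=2, len(hi)=2, max(lo)=20)
Step 5: insert 7 -> lo=[7, 11, 20] hi=[31, 34] -> (len(lo)=3, len(hi)=2, max(lo)=20)
Step 6: insert 47 -> lo=[7, 11, 20] hi=[31, 34, 47] -> (len(lo)=3, len(hi)=3, max(lo)=20)
Step 7: insert 49 -> lo=[7, 11, 20, 31] hi=[34, 47, 49] -> (len(lo)=4, len(hi)=3, max(lo)=31)
Step 8: insert 4 -> lo=[4, 7, 11, 20] hi=[31, 34, 47, 49] -> (len(lo)=4, len(hi)=4, max(lo)=20)

Answer: (1,0,11) (1,1,11) (2,1,31) (2,2,20) (3,2,20) (3,3,20) (4,3,31) (4,4,20)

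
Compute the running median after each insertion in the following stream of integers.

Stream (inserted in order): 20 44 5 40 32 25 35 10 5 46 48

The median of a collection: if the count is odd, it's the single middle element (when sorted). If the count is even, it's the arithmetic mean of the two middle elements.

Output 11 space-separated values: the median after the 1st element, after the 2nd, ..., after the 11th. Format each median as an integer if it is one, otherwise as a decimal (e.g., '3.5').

Step 1: insert 20 -> lo=[20] (size 1, max 20) hi=[] (size 0) -> median=20
Step 2: insert 44 -> lo=[20] (size 1, max 20) hi=[44] (size 1, min 44) -> median=32
Step 3: insert 5 -> lo=[5, 20] (size 2, max 20) hi=[44] (size 1, min 44) -> median=20
Step 4: insert 40 -> lo=[5, 20] (size 2, max 20) hi=[40, 44] (size 2, min 40) -> median=30
Step 5: insert 32 -> lo=[5, 20, 32] (size 3, max 32) hi=[40, 44] (size 2, min 40) -> median=32
Step 6: insert 25 -> lo=[5, 20, 25] (size 3, max 25) hi=[32, 40, 44] (size 3, min 32) -> median=28.5
Step 7: insert 35 -> lo=[5, 20, 25, 32] (size 4, max 32) hi=[35, 40, 44] (size 3, min 35) -> median=32
Step 8: insert 10 -> lo=[5, 10, 20, 25] (size 4, max 25) hi=[32, 35, 40, 44] (size 4, min 32) -> median=28.5
Step 9: insert 5 -> lo=[5, 5, 10, 20, 25] (size 5, max 25) hi=[32, 35, 40, 44] (size 4, min 32) -> median=25
Step 10: insert 46 -> lo=[5, 5, 10, 20, 25] (size 5, max 25) hi=[32, 35, 40, 44, 46] (size 5, min 32) -> median=28.5
Step 11: insert 48 -> lo=[5, 5, 10, 20, 25, 32] (size 6, max 32) hi=[35, 40, 44, 46, 48] (size 5, min 35) -> median=32

Answer: 20 32 20 30 32 28.5 32 28.5 25 28.5 32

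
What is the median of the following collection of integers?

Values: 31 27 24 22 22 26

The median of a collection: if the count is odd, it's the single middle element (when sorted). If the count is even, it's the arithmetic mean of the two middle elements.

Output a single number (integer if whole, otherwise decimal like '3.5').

Answer: 25

Derivation:
Step 1: insert 31 -> lo=[31] (size 1, max 31) hi=[] (size 0) -> median=31
Step 2: insert 27 -> lo=[27] (size 1, max 27) hi=[31] (size 1, min 31) -> median=29
Step 3: insert 24 -> lo=[24, 27] (size 2, max 27) hi=[31] (size 1, min 31) -> median=27
Step 4: insert 22 -> lo=[22, 24] (size 2, max 24) hi=[27, 31] (size 2, min 27) -> median=25.5
Step 5: insert 22 -> lo=[22, 22, 24] (size 3, max 24) hi=[27, 31] (size 2, min 27) -> median=24
Step 6: insert 26 -> lo=[22, 22, 24] (size 3, max 24) hi=[26, 27, 31] (size 3, min 26) -> median=25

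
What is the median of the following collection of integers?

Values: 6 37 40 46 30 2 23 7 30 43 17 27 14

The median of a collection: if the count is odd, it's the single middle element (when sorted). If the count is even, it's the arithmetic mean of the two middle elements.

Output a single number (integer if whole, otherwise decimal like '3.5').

Answer: 27

Derivation:
Step 1: insert 6 -> lo=[6] (size 1, max 6) hi=[] (size 0) -> median=6
Step 2: insert 37 -> lo=[6] (size 1, max 6) hi=[37] (size 1, min 37) -> median=21.5
Step 3: insert 40 -> lo=[6, 37] (size 2, max 37) hi=[40] (size 1, min 40) -> median=37
Step 4: insert 46 -> lo=[6, 37] (size 2, max 37) hi=[40, 46] (size 2, min 40) -> median=38.5
Step 5: insert 30 -> lo=[6, 30, 37] (size 3, max 37) hi=[40, 46] (size 2, min 40) -> median=37
Step 6: insert 2 -> lo=[2, 6, 30] (size 3, max 30) hi=[37, 40, 46] (size 3, min 37) -> median=33.5
Step 7: insert 23 -> lo=[2, 6, 23, 30] (size 4, max 30) hi=[37, 40, 46] (size 3, min 37) -> median=30
Step 8: insert 7 -> lo=[2, 6, 7, 23] (size 4, max 23) hi=[30, 37, 40, 46] (size 4, min 30) -> median=26.5
Step 9: insert 30 -> lo=[2, 6, 7, 23, 30] (size 5, max 30) hi=[30, 37, 40, 46] (size 4, min 30) -> median=30
Step 10: insert 43 -> lo=[2, 6, 7, 23, 30] (size 5, max 30) hi=[30, 37, 40, 43, 46] (size 5, min 30) -> median=30
Step 11: insert 17 -> lo=[2, 6, 7, 17, 23, 30] (size 6, max 30) hi=[30, 37, 40, 43, 46] (size 5, min 30) -> median=30
Step 12: insert 27 -> lo=[2, 6, 7, 17, 23, 27] (size 6, max 27) hi=[30, 30, 37, 40, 43, 46] (size 6, min 30) -> median=28.5
Step 13: insert 14 -> lo=[2, 6, 7, 14, 17, 23, 27] (size 7, max 27) hi=[30, 30, 37, 40, 43, 46] (size 6, min 30) -> median=27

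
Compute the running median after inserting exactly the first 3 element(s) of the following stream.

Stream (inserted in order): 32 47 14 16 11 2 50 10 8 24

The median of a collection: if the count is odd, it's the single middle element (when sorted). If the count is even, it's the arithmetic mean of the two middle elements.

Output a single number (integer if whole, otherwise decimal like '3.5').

Step 1: insert 32 -> lo=[32] (size 1, max 32) hi=[] (size 0) -> median=32
Step 2: insert 47 -> lo=[32] (size 1, max 32) hi=[47] (size 1, min 47) -> median=39.5
Step 3: insert 14 -> lo=[14, 32] (size 2, max 32) hi=[47] (size 1, min 47) -> median=32

Answer: 32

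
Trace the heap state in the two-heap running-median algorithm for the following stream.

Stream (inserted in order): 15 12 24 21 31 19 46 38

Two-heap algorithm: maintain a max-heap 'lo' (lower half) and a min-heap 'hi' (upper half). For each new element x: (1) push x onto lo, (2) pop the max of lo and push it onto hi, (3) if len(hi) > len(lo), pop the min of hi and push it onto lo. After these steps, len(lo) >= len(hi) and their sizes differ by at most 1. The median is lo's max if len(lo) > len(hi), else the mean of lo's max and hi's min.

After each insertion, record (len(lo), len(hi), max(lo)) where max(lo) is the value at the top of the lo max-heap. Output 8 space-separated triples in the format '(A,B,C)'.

Answer: (1,0,15) (1,1,12) (2,1,15) (2,2,15) (3,2,21) (3,3,19) (4,3,21) (4,4,21)

Derivation:
Step 1: insert 15 -> lo=[15] hi=[] -> (len(lo)=1, len(hi)=0, max(lo)=15)
Step 2: insert 12 -> lo=[12] hi=[15] -> (len(lo)=1, len(hi)=1, max(lo)=12)
Step 3: insert 24 -> lo=[12, 15] hi=[24] -> (len(lo)=2, len(hi)=1, max(lo)=15)
Step 4: insert 21 -> lo=[12, 15] hi=[21, 24] -> (len(lo)=2, len(hi)=2, max(lo)=15)
Step 5: insert 31 -> lo=[12, 15, 21] hi=[24, 31] -> (len(lo)=3, len(hi)=2, max(lo)=21)
Step 6: insert 19 -> lo=[12, 15, 19] hi=[21, 24, 31] -> (len(lo)=3, len(hi)=3, max(lo)=19)
Step 7: insert 46 -> lo=[12, 15, 19, 21] hi=[24, 31, 46] -> (len(lo)=4, len(hi)=3, max(lo)=21)
Step 8: insert 38 -> lo=[12, 15, 19, 21] hi=[24, 31, 38, 46] -> (len(lo)=4, len(hi)=4, max(lo)=21)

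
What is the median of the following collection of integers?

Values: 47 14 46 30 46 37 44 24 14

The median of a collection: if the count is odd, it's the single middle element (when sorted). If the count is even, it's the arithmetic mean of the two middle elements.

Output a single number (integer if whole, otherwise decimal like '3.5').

Step 1: insert 47 -> lo=[47] (size 1, max 47) hi=[] (size 0) -> median=47
Step 2: insert 14 -> lo=[14] (size 1, max 14) hi=[47] (size 1, min 47) -> median=30.5
Step 3: insert 46 -> lo=[14, 46] (size 2, max 46) hi=[47] (size 1, min 47) -> median=46
Step 4: insert 30 -> lo=[14, 30] (size 2, max 30) hi=[46, 47] (size 2, min 46) -> median=38
Step 5: insert 46 -> lo=[14, 30, 46] (size 3, max 46) hi=[46, 47] (size 2, min 46) -> median=46
Step 6: insert 37 -> lo=[14, 30, 37] (size 3, max 37) hi=[46, 46, 47] (size 3, min 46) -> median=41.5
Step 7: insert 44 -> lo=[14, 30, 37, 44] (size 4, max 44) hi=[46, 46, 47] (size 3, min 46) -> median=44
Step 8: insert 24 -> lo=[14, 24, 30, 37] (size 4, max 37) hi=[44, 46, 46, 47] (size 4, min 44) -> median=40.5
Step 9: insert 14 -> lo=[14, 14, 24, 30, 37] (size 5, max 37) hi=[44, 46, 46, 47] (size 4, min 44) -> median=37

Answer: 37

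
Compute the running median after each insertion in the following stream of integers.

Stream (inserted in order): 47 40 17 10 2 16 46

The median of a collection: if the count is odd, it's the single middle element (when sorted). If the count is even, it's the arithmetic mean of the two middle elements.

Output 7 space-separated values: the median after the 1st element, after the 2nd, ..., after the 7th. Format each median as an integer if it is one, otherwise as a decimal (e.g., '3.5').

Answer: 47 43.5 40 28.5 17 16.5 17

Derivation:
Step 1: insert 47 -> lo=[47] (size 1, max 47) hi=[] (size 0) -> median=47
Step 2: insert 40 -> lo=[40] (size 1, max 40) hi=[47] (size 1, min 47) -> median=43.5
Step 3: insert 17 -> lo=[17, 40] (size 2, max 40) hi=[47] (size 1, min 47) -> median=40
Step 4: insert 10 -> lo=[10, 17] (size 2, max 17) hi=[40, 47] (size 2, min 40) -> median=28.5
Step 5: insert 2 -> lo=[2, 10, 17] (size 3, max 17) hi=[40, 47] (size 2, min 40) -> median=17
Step 6: insert 16 -> lo=[2, 10, 16] (size 3, max 16) hi=[17, 40, 47] (size 3, min 17) -> median=16.5
Step 7: insert 46 -> lo=[2, 10, 16, 17] (size 4, max 17) hi=[40, 46, 47] (size 3, min 40) -> median=17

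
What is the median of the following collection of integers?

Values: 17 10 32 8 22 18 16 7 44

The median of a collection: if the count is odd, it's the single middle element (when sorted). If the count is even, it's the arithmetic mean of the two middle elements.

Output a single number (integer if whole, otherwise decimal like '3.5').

Answer: 17

Derivation:
Step 1: insert 17 -> lo=[17] (size 1, max 17) hi=[] (size 0) -> median=17
Step 2: insert 10 -> lo=[10] (size 1, max 10) hi=[17] (size 1, min 17) -> median=13.5
Step 3: insert 32 -> lo=[10, 17] (size 2, max 17) hi=[32] (size 1, min 32) -> median=17
Step 4: insert 8 -> lo=[8, 10] (size 2, max 10) hi=[17, 32] (size 2, min 17) -> median=13.5
Step 5: insert 22 -> lo=[8, 10, 17] (size 3, max 17) hi=[22, 32] (size 2, min 22) -> median=17
Step 6: insert 18 -> lo=[8, 10, 17] (size 3, max 17) hi=[18, 22, 32] (size 3, min 18) -> median=17.5
Step 7: insert 16 -> lo=[8, 10, 16, 17] (size 4, max 17) hi=[18, 22, 32] (size 3, min 18) -> median=17
Step 8: insert 7 -> lo=[7, 8, 10, 16] (size 4, max 16) hi=[17, 18, 22, 32] (size 4, min 17) -> median=16.5
Step 9: insert 44 -> lo=[7, 8, 10, 16, 17] (size 5, max 17) hi=[18, 22, 32, 44] (size 4, min 18) -> median=17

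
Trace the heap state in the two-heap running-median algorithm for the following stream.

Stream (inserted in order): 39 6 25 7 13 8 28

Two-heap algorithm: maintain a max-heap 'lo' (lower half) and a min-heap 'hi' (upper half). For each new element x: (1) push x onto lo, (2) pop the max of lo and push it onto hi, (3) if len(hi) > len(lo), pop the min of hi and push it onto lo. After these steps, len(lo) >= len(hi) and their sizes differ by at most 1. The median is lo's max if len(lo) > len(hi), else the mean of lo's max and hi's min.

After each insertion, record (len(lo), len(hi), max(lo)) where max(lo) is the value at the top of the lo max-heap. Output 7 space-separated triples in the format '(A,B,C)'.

Answer: (1,0,39) (1,1,6) (2,1,25) (2,2,7) (3,2,13) (3,3,8) (4,3,13)

Derivation:
Step 1: insert 39 -> lo=[39] hi=[] -> (len(lo)=1, len(hi)=0, max(lo)=39)
Step 2: insert 6 -> lo=[6] hi=[39] -> (len(lo)=1, len(hi)=1, max(lo)=6)
Step 3: insert 25 -> lo=[6, 25] hi=[39] -> (len(lo)=2, len(hi)=1, max(lo)=25)
Step 4: insert 7 -> lo=[6, 7] hi=[25, 39] -> (len(lo)=2, len(hi)=2, max(lo)=7)
Step 5: insert 13 -> lo=[6, 7, 13] hi=[25, 39] -> (len(lo)=3, len(hi)=2, max(lo)=13)
Step 6: insert 8 -> lo=[6, 7, 8] hi=[13, 25, 39] -> (len(lo)=3, len(hi)=3, max(lo)=8)
Step 7: insert 28 -> lo=[6, 7, 8, 13] hi=[25, 28, 39] -> (len(lo)=4, len(hi)=3, max(lo)=13)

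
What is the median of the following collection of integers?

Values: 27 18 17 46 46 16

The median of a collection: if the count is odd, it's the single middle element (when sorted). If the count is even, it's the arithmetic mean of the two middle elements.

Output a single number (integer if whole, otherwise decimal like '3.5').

Answer: 22.5

Derivation:
Step 1: insert 27 -> lo=[27] (size 1, max 27) hi=[] (size 0) -> median=27
Step 2: insert 18 -> lo=[18] (size 1, max 18) hi=[27] (size 1, min 27) -> median=22.5
Step 3: insert 17 -> lo=[17, 18] (size 2, max 18) hi=[27] (size 1, min 27) -> median=18
Step 4: insert 46 -> lo=[17, 18] (size 2, max 18) hi=[27, 46] (size 2, min 27) -> median=22.5
Step 5: insert 46 -> lo=[17, 18, 27] (size 3, max 27) hi=[46, 46] (size 2, min 46) -> median=27
Step 6: insert 16 -> lo=[16, 17, 18] (size 3, max 18) hi=[27, 46, 46] (size 3, min 27) -> median=22.5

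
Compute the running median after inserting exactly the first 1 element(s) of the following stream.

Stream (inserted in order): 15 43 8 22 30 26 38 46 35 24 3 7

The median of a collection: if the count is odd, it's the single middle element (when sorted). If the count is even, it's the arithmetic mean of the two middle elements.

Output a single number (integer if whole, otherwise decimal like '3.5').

Answer: 15

Derivation:
Step 1: insert 15 -> lo=[15] (size 1, max 15) hi=[] (size 0) -> median=15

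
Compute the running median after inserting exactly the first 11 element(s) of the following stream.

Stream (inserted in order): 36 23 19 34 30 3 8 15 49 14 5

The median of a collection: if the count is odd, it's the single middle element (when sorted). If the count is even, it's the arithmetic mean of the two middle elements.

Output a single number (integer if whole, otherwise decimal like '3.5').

Step 1: insert 36 -> lo=[36] (size 1, max 36) hi=[] (size 0) -> median=36
Step 2: insert 23 -> lo=[23] (size 1, max 23) hi=[36] (size 1, min 36) -> median=29.5
Step 3: insert 19 -> lo=[19, 23] (size 2, max 23) hi=[36] (size 1, min 36) -> median=23
Step 4: insert 34 -> lo=[19, 23] (size 2, max 23) hi=[34, 36] (size 2, min 34) -> median=28.5
Step 5: insert 30 -> lo=[19, 23, 30] (size 3, max 30) hi=[34, 36] (size 2, min 34) -> median=30
Step 6: insert 3 -> lo=[3, 19, 23] (size 3, max 23) hi=[30, 34, 36] (size 3, min 30) -> median=26.5
Step 7: insert 8 -> lo=[3, 8, 19, 23] (size 4, max 23) hi=[30, 34, 36] (size 3, min 30) -> median=23
Step 8: insert 15 -> lo=[3, 8, 15, 19] (size 4, max 19) hi=[23, 30, 34, 36] (size 4, min 23) -> median=21
Step 9: insert 49 -> lo=[3, 8, 15, 19, 23] (size 5, max 23) hi=[30, 34, 36, 49] (size 4, min 30) -> median=23
Step 10: insert 14 -> lo=[3, 8, 14, 15, 19] (size 5, max 19) hi=[23, 30, 34, 36, 49] (size 5, min 23) -> median=21
Step 11: insert 5 -> lo=[3, 5, 8, 14, 15, 19] (size 6, max 19) hi=[23, 30, 34, 36, 49] (size 5, min 23) -> median=19

Answer: 19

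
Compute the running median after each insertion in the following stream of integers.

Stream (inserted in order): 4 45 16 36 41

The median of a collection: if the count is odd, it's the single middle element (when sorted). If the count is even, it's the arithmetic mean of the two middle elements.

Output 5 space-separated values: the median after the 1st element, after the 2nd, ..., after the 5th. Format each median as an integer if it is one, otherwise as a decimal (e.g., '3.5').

Answer: 4 24.5 16 26 36

Derivation:
Step 1: insert 4 -> lo=[4] (size 1, max 4) hi=[] (size 0) -> median=4
Step 2: insert 45 -> lo=[4] (size 1, max 4) hi=[45] (size 1, min 45) -> median=24.5
Step 3: insert 16 -> lo=[4, 16] (size 2, max 16) hi=[45] (size 1, min 45) -> median=16
Step 4: insert 36 -> lo=[4, 16] (size 2, max 16) hi=[36, 45] (size 2, min 36) -> median=26
Step 5: insert 41 -> lo=[4, 16, 36] (size 3, max 36) hi=[41, 45] (size 2, min 41) -> median=36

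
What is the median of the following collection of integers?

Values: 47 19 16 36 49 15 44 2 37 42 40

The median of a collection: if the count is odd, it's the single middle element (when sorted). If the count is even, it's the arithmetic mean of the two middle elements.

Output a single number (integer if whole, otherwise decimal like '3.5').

Step 1: insert 47 -> lo=[47] (size 1, max 47) hi=[] (size 0) -> median=47
Step 2: insert 19 -> lo=[19] (size 1, max 19) hi=[47] (size 1, min 47) -> median=33
Step 3: insert 16 -> lo=[16, 19] (size 2, max 19) hi=[47] (size 1, min 47) -> median=19
Step 4: insert 36 -> lo=[16, 19] (size 2, max 19) hi=[36, 47] (size 2, min 36) -> median=27.5
Step 5: insert 49 -> lo=[16, 19, 36] (size 3, max 36) hi=[47, 49] (size 2, min 47) -> median=36
Step 6: insert 15 -> lo=[15, 16, 19] (size 3, max 19) hi=[36, 47, 49] (size 3, min 36) -> median=27.5
Step 7: insert 44 -> lo=[15, 16, 19, 36] (size 4, max 36) hi=[44, 47, 49] (size 3, min 44) -> median=36
Step 8: insert 2 -> lo=[2, 15, 16, 19] (size 4, max 19) hi=[36, 44, 47, 49] (size 4, min 36) -> median=27.5
Step 9: insert 37 -> lo=[2, 15, 16, 19, 36] (size 5, max 36) hi=[37, 44, 47, 49] (size 4, min 37) -> median=36
Step 10: insert 42 -> lo=[2, 15, 16, 19, 36] (size 5, max 36) hi=[37, 42, 44, 47, 49] (size 5, min 37) -> median=36.5
Step 11: insert 40 -> lo=[2, 15, 16, 19, 36, 37] (size 6, max 37) hi=[40, 42, 44, 47, 49] (size 5, min 40) -> median=37

Answer: 37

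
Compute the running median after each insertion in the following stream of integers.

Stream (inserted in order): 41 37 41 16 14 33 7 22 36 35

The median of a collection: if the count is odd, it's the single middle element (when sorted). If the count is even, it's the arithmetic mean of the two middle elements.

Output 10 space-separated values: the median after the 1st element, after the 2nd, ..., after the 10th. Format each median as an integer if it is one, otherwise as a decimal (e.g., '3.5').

Answer: 41 39 41 39 37 35 33 27.5 33 34

Derivation:
Step 1: insert 41 -> lo=[41] (size 1, max 41) hi=[] (size 0) -> median=41
Step 2: insert 37 -> lo=[37] (size 1, max 37) hi=[41] (size 1, min 41) -> median=39
Step 3: insert 41 -> lo=[37, 41] (size 2, max 41) hi=[41] (size 1, min 41) -> median=41
Step 4: insert 16 -> lo=[16, 37] (size 2, max 37) hi=[41, 41] (size 2, min 41) -> median=39
Step 5: insert 14 -> lo=[14, 16, 37] (size 3, max 37) hi=[41, 41] (size 2, min 41) -> median=37
Step 6: insert 33 -> lo=[14, 16, 33] (size 3, max 33) hi=[37, 41, 41] (size 3, min 37) -> median=35
Step 7: insert 7 -> lo=[7, 14, 16, 33] (size 4, max 33) hi=[37, 41, 41] (size 3, min 37) -> median=33
Step 8: insert 22 -> lo=[7, 14, 16, 22] (size 4, max 22) hi=[33, 37, 41, 41] (size 4, min 33) -> median=27.5
Step 9: insert 36 -> lo=[7, 14, 16, 22, 33] (size 5, max 33) hi=[36, 37, 41, 41] (size 4, min 36) -> median=33
Step 10: insert 35 -> lo=[7, 14, 16, 22, 33] (size 5, max 33) hi=[35, 36, 37, 41, 41] (size 5, min 35) -> median=34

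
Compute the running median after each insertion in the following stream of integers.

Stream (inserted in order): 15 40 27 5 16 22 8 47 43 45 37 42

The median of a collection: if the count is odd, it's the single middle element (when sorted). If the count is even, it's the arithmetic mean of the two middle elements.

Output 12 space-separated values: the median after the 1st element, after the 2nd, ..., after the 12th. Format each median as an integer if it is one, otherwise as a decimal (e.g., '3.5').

Step 1: insert 15 -> lo=[15] (size 1, max 15) hi=[] (size 0) -> median=15
Step 2: insert 40 -> lo=[15] (size 1, max 15) hi=[40] (size 1, min 40) -> median=27.5
Step 3: insert 27 -> lo=[15, 27] (size 2, max 27) hi=[40] (size 1, min 40) -> median=27
Step 4: insert 5 -> lo=[5, 15] (size 2, max 15) hi=[27, 40] (size 2, min 27) -> median=21
Step 5: insert 16 -> lo=[5, 15, 16] (size 3, max 16) hi=[27, 40] (size 2, min 27) -> median=16
Step 6: insert 22 -> lo=[5, 15, 16] (size 3, max 16) hi=[22, 27, 40] (size 3, min 22) -> median=19
Step 7: insert 8 -> lo=[5, 8, 15, 16] (size 4, max 16) hi=[22, 27, 40] (size 3, min 22) -> median=16
Step 8: insert 47 -> lo=[5, 8, 15, 16] (size 4, max 16) hi=[22, 27, 40, 47] (size 4, min 22) -> median=19
Step 9: insert 43 -> lo=[5, 8, 15, 16, 22] (size 5, max 22) hi=[27, 40, 43, 47] (size 4, min 27) -> median=22
Step 10: insert 45 -> lo=[5, 8, 15, 16, 22] (size 5, max 22) hi=[27, 40, 43, 45, 47] (size 5, min 27) -> median=24.5
Step 11: insert 37 -> lo=[5, 8, 15, 16, 22, 27] (size 6, max 27) hi=[37, 40, 43, 45, 47] (size 5, min 37) -> median=27
Step 12: insert 42 -> lo=[5, 8, 15, 16, 22, 27] (size 6, max 27) hi=[37, 40, 42, 43, 45, 47] (size 6, min 37) -> median=32

Answer: 15 27.5 27 21 16 19 16 19 22 24.5 27 32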